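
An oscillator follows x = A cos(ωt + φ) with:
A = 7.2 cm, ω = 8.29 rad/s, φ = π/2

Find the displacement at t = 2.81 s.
x = A cos(ωt + φ) = 7.2×cos(8.29×2.81 + π/2) = 6.945 cm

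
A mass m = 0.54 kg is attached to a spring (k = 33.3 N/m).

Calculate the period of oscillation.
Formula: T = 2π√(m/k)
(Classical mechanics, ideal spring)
T = 2π√(m/k) = 2π√(0.54/33.3) = 0.8001 s; f = 1/T = 1.25 Hz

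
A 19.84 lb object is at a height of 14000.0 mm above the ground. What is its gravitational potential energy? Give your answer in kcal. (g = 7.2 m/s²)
PE = mgh = 8.999 kg × 7.2 m/s² × 14 m = 907.1 J = 0.2168 kcal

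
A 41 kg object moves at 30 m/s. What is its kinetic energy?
KE = ½mv² = ½×41×30² = 18450.0 J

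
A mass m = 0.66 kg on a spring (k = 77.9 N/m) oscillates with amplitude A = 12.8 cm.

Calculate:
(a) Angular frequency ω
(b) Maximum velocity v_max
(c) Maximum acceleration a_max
ω = √(k/m) = √(77.9/0.66) = 10.86 rad/s
v_max = ωA = 10.86×0.128 = 1.391 m/s
a_max = ω²A = 10.86²×0.128 = 15.11 m/s²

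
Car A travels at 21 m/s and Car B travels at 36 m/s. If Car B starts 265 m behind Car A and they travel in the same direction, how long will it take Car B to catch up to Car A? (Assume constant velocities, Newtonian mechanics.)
Relative speed: v_rel = 36 - 21 = 15 m/s
Time to catch: t = d₀/v_rel = 265/15 = 17.67 s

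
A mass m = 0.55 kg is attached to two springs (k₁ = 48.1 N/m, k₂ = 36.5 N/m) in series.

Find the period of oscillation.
k_eq = k₁k₂/(k₁+k₂) = 20.75 N/m
T = 2π√(m/k_eq) = 2π√(0.55/20.75) = 1.023 s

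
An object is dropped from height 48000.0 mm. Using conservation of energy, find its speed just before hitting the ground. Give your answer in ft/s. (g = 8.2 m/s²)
mgh = ½mv² → v = √(2gh) = √(2×8.2×48) = 28.06 m/s = 92.05 ft/s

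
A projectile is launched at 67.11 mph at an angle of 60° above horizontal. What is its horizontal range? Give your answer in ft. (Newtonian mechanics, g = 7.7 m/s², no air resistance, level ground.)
R = v₀² sin(2θ) / g (with unit conversion) = 332.1 ft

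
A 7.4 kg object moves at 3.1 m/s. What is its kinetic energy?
KE = ½mv² = ½×7.4×3.1² = 35.557 J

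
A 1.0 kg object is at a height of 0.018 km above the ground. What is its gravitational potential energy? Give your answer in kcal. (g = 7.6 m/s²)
PE = mgh = 1 kg × 7.6 m/s² × 18 m = 136.8 J = 0.0327 kcal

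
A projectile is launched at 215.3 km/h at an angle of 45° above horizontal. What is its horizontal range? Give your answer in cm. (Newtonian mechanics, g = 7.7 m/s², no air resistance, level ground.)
R = v₀² sin(2θ) / g (with unit conversion) = 46450.0 cm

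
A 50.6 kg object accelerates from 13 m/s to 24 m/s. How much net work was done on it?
W_net = ΔKE = ½m(v₂² − v₁²) = ½×50.6×(24² − 13²) = 10297.1 J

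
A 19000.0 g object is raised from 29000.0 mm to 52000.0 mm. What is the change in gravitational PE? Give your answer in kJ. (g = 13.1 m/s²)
ΔPE = mg(h₂ − h₁) = 19 kg × 13.1 m/s² × (52 − 29) m = 5725 J = 5.725 kJ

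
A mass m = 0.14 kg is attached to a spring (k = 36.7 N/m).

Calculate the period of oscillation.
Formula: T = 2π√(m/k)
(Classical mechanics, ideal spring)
T = 2π√(m/k) = 2π√(0.14/36.7) = 0.3881 s; f = 1/T = 2.577 Hz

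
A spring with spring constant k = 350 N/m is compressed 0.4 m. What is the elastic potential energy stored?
PE = ½kx² = ½×350×0.4² = 28.0 J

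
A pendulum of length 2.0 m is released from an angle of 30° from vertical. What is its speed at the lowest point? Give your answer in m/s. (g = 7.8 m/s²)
h = L(1 − cosθ) = 2.0×(1 − cos30°) = 0.2679 m
v = √(2gh) = √(2×7.8×0.2679) = 2.045 m/s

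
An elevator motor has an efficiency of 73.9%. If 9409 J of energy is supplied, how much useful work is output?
W_out = η × W_in = 0.739 × 9409 = 6953.3 J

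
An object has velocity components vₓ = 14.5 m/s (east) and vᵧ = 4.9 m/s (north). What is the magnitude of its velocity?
|v| = √(vₓ² + vᵧ²) = √(14.5² + 4.9²) = √(234.26) = 15.31 m/s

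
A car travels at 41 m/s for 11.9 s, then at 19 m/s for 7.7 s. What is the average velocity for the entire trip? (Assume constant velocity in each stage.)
d₁ = v₁t₁ = 41 × 11.9 = 487.9 m
d₂ = v₂t₂ = 19 × 7.7 = 146.3 m
d_total = 634.2 m, t_total = 19.6 s
v_avg = d_total/t_total = 634.2/19.6 = 32.36 m/s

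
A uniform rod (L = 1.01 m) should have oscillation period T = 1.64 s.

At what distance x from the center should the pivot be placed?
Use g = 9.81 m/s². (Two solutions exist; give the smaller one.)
T = 2π√((L²/12 + x²)/(gx)). Let c = T²g/(4π²) = 0.6683.
x² − cx + L²/12 = 0 → x = (c − √(c² − L²/3))/2 = 0.1709 m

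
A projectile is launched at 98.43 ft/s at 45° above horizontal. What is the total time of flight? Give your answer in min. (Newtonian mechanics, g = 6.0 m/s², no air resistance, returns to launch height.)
T = 2v₀sin(θ)/g (with unit conversion) = 0.1179 min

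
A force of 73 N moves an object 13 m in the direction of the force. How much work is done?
W = Fd = 73×13 = 949.0 J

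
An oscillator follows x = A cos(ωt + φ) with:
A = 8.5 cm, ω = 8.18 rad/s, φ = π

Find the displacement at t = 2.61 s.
x = A cos(ωt + φ) = 8.5×cos(8.18×2.61 + π) = 6.811 cm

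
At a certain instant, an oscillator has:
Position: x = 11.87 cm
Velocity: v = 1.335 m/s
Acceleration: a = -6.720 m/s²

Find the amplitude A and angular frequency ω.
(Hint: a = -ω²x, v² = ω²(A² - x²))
a = −ω²x → ω = √(|a|/x) = √(6.72/0.1187) = 7.524 rad/s
v² = ω²(A² − x²) → A = √(x² + v²/ω²) = √(0.1187² + 1.335²/7.524²) = 0.2135 m = 21.35 cm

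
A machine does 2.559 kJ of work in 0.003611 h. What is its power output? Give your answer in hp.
P = W/t = 2559 J / 13 s = 196.9 W = 0.264 hp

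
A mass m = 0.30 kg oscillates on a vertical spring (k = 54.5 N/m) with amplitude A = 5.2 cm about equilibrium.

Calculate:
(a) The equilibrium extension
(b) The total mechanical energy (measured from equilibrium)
x_eq = mg/k = 0.3×9.81/54.5 = 0.054 m = 5.4 cm
E = ½kA² = ½×54.5×(0.052)² = 0.07368 J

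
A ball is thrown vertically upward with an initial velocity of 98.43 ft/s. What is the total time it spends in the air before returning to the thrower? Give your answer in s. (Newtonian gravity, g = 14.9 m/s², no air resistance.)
t_total = 2v₀/g (with unit conversion) = 4.027 s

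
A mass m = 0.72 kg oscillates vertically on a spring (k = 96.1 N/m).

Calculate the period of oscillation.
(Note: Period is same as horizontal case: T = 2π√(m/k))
T = 2π√(m/k) = 2π√(0.72/96.1) = 0.5439 s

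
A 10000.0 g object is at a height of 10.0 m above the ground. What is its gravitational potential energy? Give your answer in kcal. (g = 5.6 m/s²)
PE = mgh = 10 kg × 5.6 m/s² × 10 m = 560 J = 0.1338 kcal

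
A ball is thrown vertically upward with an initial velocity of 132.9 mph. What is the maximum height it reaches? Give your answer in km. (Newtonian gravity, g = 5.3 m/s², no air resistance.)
h_max = v₀²/(2g) (with unit conversion) = 0.333 km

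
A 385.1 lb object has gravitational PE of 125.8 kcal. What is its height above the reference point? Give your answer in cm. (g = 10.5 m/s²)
PE = mgh → h = PE/(mg) = 5.263e+05 J / (174.7 kg × 10.5 m/s²) = 287 m = 28700.0 cm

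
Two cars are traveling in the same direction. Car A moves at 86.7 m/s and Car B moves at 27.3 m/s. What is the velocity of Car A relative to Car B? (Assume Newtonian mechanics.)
v_rel = v_A - v_B = 86.7 - 27.3 = 59.4 m/s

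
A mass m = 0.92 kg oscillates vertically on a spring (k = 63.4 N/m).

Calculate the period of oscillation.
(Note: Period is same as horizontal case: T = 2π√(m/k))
T = 2π√(m/k) = 2π√(0.92/63.4) = 0.7569 s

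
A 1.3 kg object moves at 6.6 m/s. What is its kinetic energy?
KE = ½mv² = ½×1.3×6.6² = 28.314 J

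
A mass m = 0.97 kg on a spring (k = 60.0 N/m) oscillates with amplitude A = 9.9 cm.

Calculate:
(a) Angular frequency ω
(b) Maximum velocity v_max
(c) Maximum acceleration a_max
ω = √(k/m) = √(60.0/0.97) = 7.865 rad/s
v_max = ωA = 7.865×0.099 = 0.7786 m/s
a_max = ω²A = 7.865²×0.099 = 6.124 m/s²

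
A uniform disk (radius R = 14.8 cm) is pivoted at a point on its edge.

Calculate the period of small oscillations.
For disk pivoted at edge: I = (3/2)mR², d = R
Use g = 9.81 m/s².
I/m = (3/2)R² = 0.03286 m²; d = R = 0.148 m
T = 2π√((3/2)R²/(gR)) = 2π√(3R/(2g)) = 0.9452 s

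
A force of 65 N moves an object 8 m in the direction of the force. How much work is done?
W = Fd = 65×8 = 520.0 J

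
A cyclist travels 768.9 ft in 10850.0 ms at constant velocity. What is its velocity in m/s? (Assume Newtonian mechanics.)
v = d/t (with unit conversion) = 21.6 m/s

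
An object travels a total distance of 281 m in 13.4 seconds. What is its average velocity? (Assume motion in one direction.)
v_avg = Δd / Δt = 281 / 13.4 = 20.97 m/s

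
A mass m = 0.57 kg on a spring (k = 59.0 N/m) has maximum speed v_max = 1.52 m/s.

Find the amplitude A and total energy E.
½mv²_max = ½kA² → A = v_max√(m/k) = 1.52×√(0.57/59.0) = 0.1494 m = 14.94 cm
E = ½mv²_max = ½×0.57×1.52² = 0.6585 J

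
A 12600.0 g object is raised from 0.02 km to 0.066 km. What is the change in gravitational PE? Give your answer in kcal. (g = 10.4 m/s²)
ΔPE = mg(h₂ − h₁) = 12.6 kg × 10.4 m/s² × (66 − 20) m = 6028 J = 1.441 kcal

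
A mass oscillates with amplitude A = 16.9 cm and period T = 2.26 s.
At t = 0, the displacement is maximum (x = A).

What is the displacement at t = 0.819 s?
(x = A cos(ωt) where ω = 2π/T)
ω = 2π/T = 2π/2.26 = 2.78 rad/s
x = A cos(ωt) = 16.9×cos(2.78×0.819) = -10.97 cm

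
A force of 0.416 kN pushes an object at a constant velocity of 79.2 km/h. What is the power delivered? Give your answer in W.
P = Fv = 416 N × 22 m/s = 9152 W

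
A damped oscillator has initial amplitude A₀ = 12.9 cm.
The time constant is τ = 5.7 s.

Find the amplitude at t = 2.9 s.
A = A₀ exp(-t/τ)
A = A₀ exp(−t/τ) = 12.9×exp(−2.9/5.7) = 7.756 cm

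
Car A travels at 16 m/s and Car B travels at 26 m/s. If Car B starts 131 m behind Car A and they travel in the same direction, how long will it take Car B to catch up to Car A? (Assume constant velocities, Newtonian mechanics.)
Relative speed: v_rel = 26 - 16 = 10 m/s
Time to catch: t = d₀/v_rel = 131/10 = 13.1 s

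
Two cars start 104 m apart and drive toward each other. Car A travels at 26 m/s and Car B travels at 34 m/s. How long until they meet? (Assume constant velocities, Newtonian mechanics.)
Combined speed: v_combined = 26 + 34 = 60 m/s
Time to meet: t = d/60 = 104/60 = 1.73 s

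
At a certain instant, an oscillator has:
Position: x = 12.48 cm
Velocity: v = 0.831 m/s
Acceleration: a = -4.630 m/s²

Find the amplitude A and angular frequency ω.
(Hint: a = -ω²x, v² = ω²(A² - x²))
a = −ω²x → ω = √(|a|/x) = √(4.63/0.1248) = 6.091 rad/s
v² = ω²(A² − x²) → A = √(x² + v²/ω²) = √(0.1248² + 0.831²/6.091²) = 0.1849 m = 18.49 cm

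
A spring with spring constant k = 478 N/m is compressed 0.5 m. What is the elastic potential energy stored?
PE = ½kx² = ½×478×0.5² = 59.75 J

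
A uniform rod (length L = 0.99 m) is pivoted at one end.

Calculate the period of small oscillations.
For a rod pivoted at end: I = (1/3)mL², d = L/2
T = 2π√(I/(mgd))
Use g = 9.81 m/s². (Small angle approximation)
I/m = (1/3)L² = 0.3267 m²; d = L/2 = 0.495 m
T = 2π√(I/(mgd)) = 2π√(0.3267/(9.81×0.495)) = 1.63 s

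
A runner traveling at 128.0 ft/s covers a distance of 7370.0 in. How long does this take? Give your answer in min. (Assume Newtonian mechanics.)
t = d/v (with unit conversion) = 0.07997 min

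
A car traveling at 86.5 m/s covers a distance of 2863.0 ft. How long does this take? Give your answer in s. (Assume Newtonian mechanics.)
t = d/v (with unit conversion) = 10.09 s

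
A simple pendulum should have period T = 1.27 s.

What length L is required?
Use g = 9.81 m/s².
T = 2π√(L/g) → L = g(T/2π)² = 9.81×(1.27/2π)² = 0.4008 m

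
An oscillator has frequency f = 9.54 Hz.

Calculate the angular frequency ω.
ω = 2πf = 2π×9.54 = 59.94 rad/s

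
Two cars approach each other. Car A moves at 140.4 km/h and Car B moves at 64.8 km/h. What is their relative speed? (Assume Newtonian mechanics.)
v_rel = v_A + v_B = 140.4 + 64.8 = 205.2 km/h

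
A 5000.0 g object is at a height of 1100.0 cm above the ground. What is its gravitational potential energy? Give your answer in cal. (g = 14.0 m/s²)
PE = mgh = 5 kg × 14.0 m/s² × 11 m = 770 J = 184.0 cal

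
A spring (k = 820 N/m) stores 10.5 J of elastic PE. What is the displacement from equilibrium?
PE = ½kx² → x = √(2PE/k) = √(2×10.5/820) = 0.16 m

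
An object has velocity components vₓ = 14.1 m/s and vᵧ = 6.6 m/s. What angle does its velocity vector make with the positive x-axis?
θ = arctan(vᵧ/vₓ) = arctan(6.6/14.1) = 25.08°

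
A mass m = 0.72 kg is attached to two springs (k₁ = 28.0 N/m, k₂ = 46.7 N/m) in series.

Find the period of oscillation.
k_eq = k₁k₂/(k₁+k₂) = 17.5 N/m
T = 2π√(m/k_eq) = 2π√(0.72/17.5) = 1.274 s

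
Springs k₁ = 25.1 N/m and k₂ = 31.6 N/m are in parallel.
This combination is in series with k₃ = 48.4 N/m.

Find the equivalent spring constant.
k₁₂ = k₁ + k₂ = 56.7 N/m (parallel)
1/k_eq = 1/k₁₂ + 1/k₃ → k_eq = 26.11 N/m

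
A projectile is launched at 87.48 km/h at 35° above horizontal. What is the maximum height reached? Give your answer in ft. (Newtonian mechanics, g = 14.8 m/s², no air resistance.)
H = v₀²sin²(θ)/(2g) (with unit conversion) = 21.53 ft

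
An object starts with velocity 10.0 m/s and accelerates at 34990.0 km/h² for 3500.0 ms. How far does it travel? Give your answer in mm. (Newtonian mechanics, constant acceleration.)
d = v₀t + ½at² (with unit conversion) = 51540.0 mm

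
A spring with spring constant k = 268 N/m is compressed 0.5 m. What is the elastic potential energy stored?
PE = ½kx² = ½×268×0.5² = 33.5 J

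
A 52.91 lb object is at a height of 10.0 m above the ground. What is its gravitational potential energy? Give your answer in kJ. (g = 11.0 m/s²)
PE = mgh = 24 kg × 11.0 m/s² × 10 m = 2640 J = 2.64 kJ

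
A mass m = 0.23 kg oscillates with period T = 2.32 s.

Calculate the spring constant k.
T = 2π√(m/k) → k = m(2π/T)² = 0.23×(2π/2.32)² = 1.687 N/m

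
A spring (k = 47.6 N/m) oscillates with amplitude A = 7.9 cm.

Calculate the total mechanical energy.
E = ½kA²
E = ½kA² = ½×47.6×(0.079)² = 0.1485 J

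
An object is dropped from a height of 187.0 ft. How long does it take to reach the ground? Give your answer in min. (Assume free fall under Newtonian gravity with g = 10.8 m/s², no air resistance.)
t = √(2h/g) (with unit conversion) = 0.05415 min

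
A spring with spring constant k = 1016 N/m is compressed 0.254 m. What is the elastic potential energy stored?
PE = ½kx² = ½×1016×0.254² = 32.77 J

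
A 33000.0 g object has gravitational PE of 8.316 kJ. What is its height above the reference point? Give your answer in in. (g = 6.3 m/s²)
PE = mgh → h = PE/(mg) = 8316 J / (33 kg × 6.3 m/s²) = 40 m = 1575.0 in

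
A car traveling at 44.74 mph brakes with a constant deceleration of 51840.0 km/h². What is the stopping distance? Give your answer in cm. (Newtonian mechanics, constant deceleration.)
d = v₀² / (2a) (with unit conversion) = 5000.0 cm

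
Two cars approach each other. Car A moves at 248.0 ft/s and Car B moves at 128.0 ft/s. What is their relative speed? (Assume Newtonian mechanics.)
v_rel = v_A + v_B = 248.0 + 128.0 = 376.0 ft/s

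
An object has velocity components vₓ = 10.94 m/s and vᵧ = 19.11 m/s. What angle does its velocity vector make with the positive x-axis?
θ = arctan(vᵧ/vₓ) = arctan(19.11/10.94) = 60.21°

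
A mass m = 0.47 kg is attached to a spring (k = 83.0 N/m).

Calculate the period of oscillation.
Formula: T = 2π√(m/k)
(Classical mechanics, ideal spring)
T = 2π√(m/k) = 2π√(0.47/83.0) = 0.4728 s; f = 1/T = 2.115 Hz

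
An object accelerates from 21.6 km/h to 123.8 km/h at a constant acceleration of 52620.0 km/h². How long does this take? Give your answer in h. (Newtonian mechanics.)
t = (v - v₀)/a (with unit conversion) = 0.001942 h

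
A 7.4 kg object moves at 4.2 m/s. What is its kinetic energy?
KE = ½mv² = ½×7.4×4.2² = 65.268 J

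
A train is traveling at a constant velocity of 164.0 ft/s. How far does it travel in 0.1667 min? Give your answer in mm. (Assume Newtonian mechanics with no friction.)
d = vt (with unit conversion) = 500000.0 mm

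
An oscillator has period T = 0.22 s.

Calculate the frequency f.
f = 1/T = 1/0.22 = 4.545 Hz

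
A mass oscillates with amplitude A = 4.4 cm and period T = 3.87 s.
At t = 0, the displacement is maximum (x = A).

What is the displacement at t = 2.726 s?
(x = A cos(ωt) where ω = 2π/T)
ω = 2π/T = 2π/3.87 = 1.624 rad/s
x = A cos(ωt) = 4.4×cos(1.624×2.726) = -1.244 cm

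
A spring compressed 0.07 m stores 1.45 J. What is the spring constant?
PE = ½kx² → k = 2PE/x² = 2×1.45/0.07² = 591.8 N/m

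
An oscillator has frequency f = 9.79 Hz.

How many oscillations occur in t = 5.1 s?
n = f×t = 9.79×5.1 = 49.93 oscillations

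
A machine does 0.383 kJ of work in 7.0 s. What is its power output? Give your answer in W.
P = W/t = 383 J / 7 s = 54.71 W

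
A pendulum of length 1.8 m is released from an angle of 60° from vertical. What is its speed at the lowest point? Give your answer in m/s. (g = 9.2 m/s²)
h = L(1 − cosθ) = 1.8×(1 − cos60°) = 0.9 m
v = √(2gh) = √(2×9.2×0.9) = 4.069 m/s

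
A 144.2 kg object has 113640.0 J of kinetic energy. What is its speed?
KE = ½mv² → v = √(2KE/m) = √(2×113640.0/144.2) = 39.7 m/s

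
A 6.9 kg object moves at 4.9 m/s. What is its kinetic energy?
KE = ½mv² = ½×6.9×4.9² = 82.8345 J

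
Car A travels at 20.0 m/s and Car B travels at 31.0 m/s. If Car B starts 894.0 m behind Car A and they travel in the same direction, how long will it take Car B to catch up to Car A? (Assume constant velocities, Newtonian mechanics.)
Relative speed: v_rel = 31.0 - 20.0 = 11 m/s
Time to catch: t = d₀/v_rel = 894.0/11 = 81.27 s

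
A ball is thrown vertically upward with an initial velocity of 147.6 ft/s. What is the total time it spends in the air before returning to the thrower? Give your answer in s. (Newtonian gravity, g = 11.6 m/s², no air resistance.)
t_total = 2v₀/g (with unit conversion) = 7.757 s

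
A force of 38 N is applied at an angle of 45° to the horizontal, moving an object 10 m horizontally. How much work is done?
W = Fd cosθ = 38×10×cos(45°) = 268.7 J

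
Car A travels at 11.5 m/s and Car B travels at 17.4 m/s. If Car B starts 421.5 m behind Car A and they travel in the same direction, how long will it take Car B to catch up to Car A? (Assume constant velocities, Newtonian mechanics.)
Relative speed: v_rel = 17.4 - 11.5 = 5.9 m/s
Time to catch: t = d₀/v_rel = 421.5/5.9 = 71.44 s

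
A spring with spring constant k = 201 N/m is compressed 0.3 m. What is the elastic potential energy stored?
PE = ½kx² = ½×201×0.3² = 9.045 J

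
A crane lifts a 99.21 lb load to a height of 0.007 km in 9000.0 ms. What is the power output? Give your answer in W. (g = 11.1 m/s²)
W = mgh = 45×11.1×7 = 3497 J
P = W/t = 3497/9 = 388.5 W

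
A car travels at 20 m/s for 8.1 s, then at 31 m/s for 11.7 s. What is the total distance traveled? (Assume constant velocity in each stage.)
d₁ = v₁t₁ = 20 × 8.1 = 162 m
d₂ = v₂t₂ = 31 × 11.7 = 362.7 m
d_total = 162 + 362.7 = 524.7 m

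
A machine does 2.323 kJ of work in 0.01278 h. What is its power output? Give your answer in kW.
P = W/t = 2323 J / 46.01 s = 50.49 W = 0.05049 kW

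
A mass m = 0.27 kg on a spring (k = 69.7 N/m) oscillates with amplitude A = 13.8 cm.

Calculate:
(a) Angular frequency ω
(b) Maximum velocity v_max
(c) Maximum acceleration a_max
ω = √(k/m) = √(69.7/0.27) = 16.07 rad/s
v_max = ωA = 16.07×0.138 = 2.217 m/s
a_max = ω²A = 16.07²×0.138 = 35.62 m/s²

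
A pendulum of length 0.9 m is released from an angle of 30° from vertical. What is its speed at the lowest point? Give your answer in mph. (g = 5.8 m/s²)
h = L(1 − cosθ) = 0.9×(1 − cos30°) = 0.1206 m
v = √(2gh) = √(2×5.8×0.1206) = 1.183 m/s = 2.646 mph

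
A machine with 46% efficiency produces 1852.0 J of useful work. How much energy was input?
W_in = W_out/η = 1852.0/0.46 = 4026.1 J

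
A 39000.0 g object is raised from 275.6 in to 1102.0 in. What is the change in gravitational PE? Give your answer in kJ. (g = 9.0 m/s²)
ΔPE = mg(h₂ − h₁) = 39 kg × 9.0 m/s² × (27.99 − 7) m = 7368 J = 7.368 kJ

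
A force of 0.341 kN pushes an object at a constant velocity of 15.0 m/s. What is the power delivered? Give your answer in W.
P = Fv = 341 N × 15 m/s = 5115 W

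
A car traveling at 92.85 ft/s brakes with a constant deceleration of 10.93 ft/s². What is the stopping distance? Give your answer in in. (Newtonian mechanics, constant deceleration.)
d = v₀² / (2a) (with unit conversion) = 4733.0 in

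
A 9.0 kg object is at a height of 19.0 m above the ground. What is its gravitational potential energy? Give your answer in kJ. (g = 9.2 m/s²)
PE = mgh = 9 kg × 9.2 m/s² × 19 m = 1573 J = 1.573 kJ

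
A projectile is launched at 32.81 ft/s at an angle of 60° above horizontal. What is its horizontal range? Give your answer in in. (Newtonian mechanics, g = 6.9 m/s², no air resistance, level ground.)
R = v₀² sin(2θ) / g (with unit conversion) = 494.2 in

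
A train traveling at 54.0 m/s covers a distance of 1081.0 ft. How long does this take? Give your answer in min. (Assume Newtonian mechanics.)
t = d/v (with unit conversion) = 0.1017 min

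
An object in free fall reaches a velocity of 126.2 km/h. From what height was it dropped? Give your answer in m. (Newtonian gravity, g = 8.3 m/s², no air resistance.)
h = v²/(2g) (with unit conversion) = 74.03 m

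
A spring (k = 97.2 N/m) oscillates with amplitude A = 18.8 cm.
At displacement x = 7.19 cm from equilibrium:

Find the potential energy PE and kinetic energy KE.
E_total = ½kA² = ½×97.2×(0.188)² = 1.718 J
PE = ½kx² = ½×97.2×(0.0719)² = 0.2512 J
KE = E_total − PE = 1.466 J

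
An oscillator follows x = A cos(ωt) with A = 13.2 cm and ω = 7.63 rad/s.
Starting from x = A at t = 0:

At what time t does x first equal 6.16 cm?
cos(ωt) = x/A = 6.16/13.2 = 0.4667
ωt = arccos(0.4667) = 1.085 rad
t = 1.085/7.63 = 0.1422 s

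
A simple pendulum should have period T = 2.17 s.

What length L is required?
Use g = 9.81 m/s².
T = 2π√(L/g) → L = g(T/2π)² = 9.81×(2.17/2π)² = 1.17 m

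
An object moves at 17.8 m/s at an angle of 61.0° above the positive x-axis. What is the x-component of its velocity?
vₓ = v cos(θ) = 17.8 × cos(61.0°) = 8.63 m/s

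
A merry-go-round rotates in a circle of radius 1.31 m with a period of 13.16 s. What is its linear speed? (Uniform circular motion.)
v = 2πr/T = 2π×1.31/13.16 = 0.63 m/s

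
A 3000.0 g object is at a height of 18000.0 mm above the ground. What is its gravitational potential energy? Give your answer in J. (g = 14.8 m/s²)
PE = mgh = 3 kg × 14.8 m/s² × 18 m = 799.2 J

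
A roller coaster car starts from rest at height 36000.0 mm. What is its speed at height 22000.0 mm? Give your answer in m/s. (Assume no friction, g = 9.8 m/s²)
mgh₁ = ½mv₂² + mgh₂ → v₂ = √(2g(h₁−h₂)) = √(2×9.8×(36−22)) = 16.57 m/s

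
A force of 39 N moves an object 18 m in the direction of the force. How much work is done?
W = Fd = 39×18 = 702.0 J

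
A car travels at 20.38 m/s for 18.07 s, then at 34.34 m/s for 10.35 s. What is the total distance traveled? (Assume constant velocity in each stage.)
d₁ = v₁t₁ = 20.38 × 18.07 = 368.267 m
d₂ = v₂t₂ = 34.34 × 10.35 = 355.419 m
d_total = 368.267 + 355.419 = 723.69 m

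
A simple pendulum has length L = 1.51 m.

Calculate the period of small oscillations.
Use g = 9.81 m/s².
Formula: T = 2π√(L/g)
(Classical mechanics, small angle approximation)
T = 2π√(L/g) = 2π√(1.51/9.81) = 2.465 s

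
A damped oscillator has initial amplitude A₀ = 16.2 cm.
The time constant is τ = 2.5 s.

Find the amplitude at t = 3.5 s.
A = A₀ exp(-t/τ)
A = A₀ exp(−t/τ) = 16.2×exp(−3.5/2.5) = 3.995 cm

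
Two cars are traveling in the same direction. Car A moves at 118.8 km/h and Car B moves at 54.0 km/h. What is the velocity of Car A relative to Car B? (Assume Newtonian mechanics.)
v_rel = v_A - v_B = 118.8 - 54.0 = 64.8 km/h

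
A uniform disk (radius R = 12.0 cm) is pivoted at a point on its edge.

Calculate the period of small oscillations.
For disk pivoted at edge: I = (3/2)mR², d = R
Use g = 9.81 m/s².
I/m = (3/2)R² = 0.0216 m²; d = R = 0.12 m
T = 2π√((3/2)R²/(gR)) = 2π√(3R/(2g)) = 0.8511 s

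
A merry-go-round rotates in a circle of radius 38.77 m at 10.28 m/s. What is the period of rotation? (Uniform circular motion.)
T = 2πr/v = 2π×38.77/10.28 = 23.7 s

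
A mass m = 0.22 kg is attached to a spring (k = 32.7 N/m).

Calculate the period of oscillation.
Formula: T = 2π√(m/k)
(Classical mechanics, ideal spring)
T = 2π√(m/k) = 2π√(0.22/32.7) = 0.5154 s; f = 1/T = 1.94 Hz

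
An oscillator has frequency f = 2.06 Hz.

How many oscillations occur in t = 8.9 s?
n = f×t = 2.06×8.9 = 18.33 oscillations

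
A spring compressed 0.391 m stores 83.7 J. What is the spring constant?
PE = ½kx² → k = 2PE/x² = 2×83.7/0.391² = 1095.0 N/m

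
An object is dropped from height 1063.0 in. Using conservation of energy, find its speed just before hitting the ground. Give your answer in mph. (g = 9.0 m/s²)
mgh = ½mv² → v = √(2gh) = √(2×9.0×27) = 22.05 m/s = 49.31 mph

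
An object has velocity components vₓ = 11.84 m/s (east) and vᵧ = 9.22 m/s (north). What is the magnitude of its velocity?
|v| = √(vₓ² + vᵧ²) = √(11.84² + 9.22²) = √(225.194) = 15.01 m/s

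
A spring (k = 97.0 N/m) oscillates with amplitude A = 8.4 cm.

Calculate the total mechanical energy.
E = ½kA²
E = ½kA² = ½×97.0×(0.084)² = 0.3422 J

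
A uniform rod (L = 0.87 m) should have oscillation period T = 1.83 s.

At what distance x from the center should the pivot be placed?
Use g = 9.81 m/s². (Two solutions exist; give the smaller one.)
T = 2π√((L²/12 + x²)/(gx)). Let c = T²g/(4π²) = 0.8322.
x² − cx + L²/12 = 0 → x = (c − √(c² − L²/3))/2 = 0.08434 m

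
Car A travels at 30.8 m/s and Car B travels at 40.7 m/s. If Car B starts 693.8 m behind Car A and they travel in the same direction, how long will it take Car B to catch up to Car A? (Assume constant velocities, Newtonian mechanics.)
Relative speed: v_rel = 40.7 - 30.8 = 9.9 m/s
Time to catch: t = d₀/v_rel = 693.8/9.9 = 70.08 s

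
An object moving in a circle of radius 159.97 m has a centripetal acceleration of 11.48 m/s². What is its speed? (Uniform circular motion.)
v = √(a_c × r) = √(11.48 × 159.97) = 42.85 m/s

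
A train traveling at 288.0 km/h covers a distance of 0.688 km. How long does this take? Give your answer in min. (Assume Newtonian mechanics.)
t = d/v (with unit conversion) = 0.1433 min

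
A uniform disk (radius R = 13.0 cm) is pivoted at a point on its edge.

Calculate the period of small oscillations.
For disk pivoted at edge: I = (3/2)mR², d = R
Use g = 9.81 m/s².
I/m = (3/2)R² = 0.02535 m²; d = R = 0.13 m
T = 2π√((3/2)R²/(gR)) = 2π√(3R/(2g)) = 0.8859 s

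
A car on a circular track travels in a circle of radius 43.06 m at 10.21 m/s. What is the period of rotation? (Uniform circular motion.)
T = 2πr/v = 2π×43.06/10.21 = 26.5 s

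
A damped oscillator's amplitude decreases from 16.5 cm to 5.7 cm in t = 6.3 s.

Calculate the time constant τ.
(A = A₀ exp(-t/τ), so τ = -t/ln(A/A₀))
A/A₀ = 5.7/16.5 = 0.3455; ln(A/A₀) = -1.063
τ = −t/ln(A/A₀) = −6.3/-1.063 = 5.927 s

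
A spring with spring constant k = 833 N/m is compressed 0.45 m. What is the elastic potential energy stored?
PE = ½kx² = ½×833×0.45² = 84.34 J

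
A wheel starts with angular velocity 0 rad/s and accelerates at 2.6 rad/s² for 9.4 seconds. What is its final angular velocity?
ω = ω₀ + αt = 0 + 2.6 × 9.4 = 24.44 rad/s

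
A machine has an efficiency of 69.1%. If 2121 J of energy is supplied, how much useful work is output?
W_out = η × W_in = 0.691 × 2121 = 1465.6 J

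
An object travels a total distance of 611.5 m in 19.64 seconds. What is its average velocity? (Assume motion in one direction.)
v_avg = Δd / Δt = 611.5 / 19.64 = 31.14 m/s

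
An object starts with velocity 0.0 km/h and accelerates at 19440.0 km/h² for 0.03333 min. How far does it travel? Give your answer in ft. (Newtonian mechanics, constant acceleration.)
d = v₀t + ½at² (with unit conversion) = 9.841 ft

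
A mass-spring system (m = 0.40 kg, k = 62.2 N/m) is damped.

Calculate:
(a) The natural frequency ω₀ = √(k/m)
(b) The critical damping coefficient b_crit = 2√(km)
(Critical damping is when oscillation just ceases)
ω₀ = √(k/m) = √(62.2/0.4) = 12.47 rad/s
b_crit = 2√(km) = 2√(62.2×0.4) = 9.976 kg/s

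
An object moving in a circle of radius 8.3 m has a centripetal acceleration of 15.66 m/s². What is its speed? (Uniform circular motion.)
v = √(a_c × r) = √(15.66 × 8.3) = 11.4 m/s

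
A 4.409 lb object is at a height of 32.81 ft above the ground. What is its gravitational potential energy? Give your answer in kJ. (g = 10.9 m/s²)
PE = mgh = 2 kg × 10.9 m/s² × 10 m = 218 J = 0.218 kJ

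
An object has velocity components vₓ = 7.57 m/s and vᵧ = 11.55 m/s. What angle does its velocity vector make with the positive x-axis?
θ = arctan(vᵧ/vₓ) = arctan(11.55/7.57) = 56.76°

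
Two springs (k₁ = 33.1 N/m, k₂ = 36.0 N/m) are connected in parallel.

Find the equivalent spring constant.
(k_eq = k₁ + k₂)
k_eq = k₁ + k₂ = 33.1 + 36.0 = 69.1 N/m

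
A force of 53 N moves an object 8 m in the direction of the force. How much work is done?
W = Fd = 53×8 = 424.0 J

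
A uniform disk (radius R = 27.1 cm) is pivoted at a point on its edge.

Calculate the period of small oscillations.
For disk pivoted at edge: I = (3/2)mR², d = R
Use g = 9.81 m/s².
I/m = (3/2)R² = 0.1102 m²; d = R = 0.271 m
T = 2π√((3/2)R²/(gR)) = 2π√(3R/(2g)) = 1.279 s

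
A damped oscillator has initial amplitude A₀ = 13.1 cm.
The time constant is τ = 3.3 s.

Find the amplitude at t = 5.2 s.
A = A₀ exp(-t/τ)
A = A₀ exp(−t/τ) = 13.1×exp(−5.2/3.3) = 2.71 cm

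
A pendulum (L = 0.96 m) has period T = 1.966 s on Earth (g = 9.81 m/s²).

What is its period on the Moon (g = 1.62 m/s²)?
T = 2π√(L/g), so T_moon/T_earth = √(g_earth/g_moon)
T_moon = 2π√(0.96/1.62) = 4.837 s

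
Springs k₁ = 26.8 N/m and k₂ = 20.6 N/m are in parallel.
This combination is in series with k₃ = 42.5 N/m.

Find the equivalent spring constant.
k₁₂ = k₁ + k₂ = 47.4 N/m (parallel)
1/k_eq = 1/k₁₂ + 1/k₃ → k_eq = 22.41 N/m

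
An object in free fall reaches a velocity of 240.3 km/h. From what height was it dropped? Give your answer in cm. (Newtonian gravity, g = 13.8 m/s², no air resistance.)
h = v²/(2g) (with unit conversion) = 16140.0 cm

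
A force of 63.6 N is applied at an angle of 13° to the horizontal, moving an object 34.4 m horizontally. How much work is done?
W = Fd cosθ = 63.6×34.4×cos(13°) = 2131.8 J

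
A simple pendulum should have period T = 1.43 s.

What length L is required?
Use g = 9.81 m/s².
T = 2π√(L/g) → L = g(T/2π)² = 9.81×(1.43/2π)² = 0.5081 m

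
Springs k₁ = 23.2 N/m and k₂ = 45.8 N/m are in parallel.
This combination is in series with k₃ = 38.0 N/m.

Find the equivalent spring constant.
k₁₂ = k₁ + k₂ = 69 N/m (parallel)
1/k_eq = 1/k₁₂ + 1/k₃ → k_eq = 24.5 N/m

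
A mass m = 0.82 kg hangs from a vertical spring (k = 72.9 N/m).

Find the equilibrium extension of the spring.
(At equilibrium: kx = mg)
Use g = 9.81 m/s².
x_eq = mg/k = 0.82×9.81/72.9 = 0.1103 m = 11.03 cm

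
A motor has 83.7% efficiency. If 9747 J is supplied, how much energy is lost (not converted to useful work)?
W_out = η × W_in = 0.837×9747 = 8158.2 J
W_lost = W_in − W_out = 9747 − 8158.2 = 1588.8 J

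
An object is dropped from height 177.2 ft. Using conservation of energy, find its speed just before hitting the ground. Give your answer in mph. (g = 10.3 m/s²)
mgh = ½mv² → v = √(2gh) = √(2×10.3×54.01) = 33.36 m/s = 74.62 mph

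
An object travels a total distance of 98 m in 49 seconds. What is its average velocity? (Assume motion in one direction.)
v_avg = Δd / Δt = 98 / 49 = 2.0 m/s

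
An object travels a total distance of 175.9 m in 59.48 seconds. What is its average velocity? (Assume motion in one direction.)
v_avg = Δd / Δt = 175.9 / 59.48 = 2.96 m/s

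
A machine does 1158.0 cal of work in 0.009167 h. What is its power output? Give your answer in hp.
P = W/t = 4845 J / 33 s = 146.8 W = 0.1969 hp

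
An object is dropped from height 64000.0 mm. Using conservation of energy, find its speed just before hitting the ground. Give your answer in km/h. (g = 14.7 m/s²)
mgh = ½mv² → v = √(2gh) = √(2×14.7×64) = 43.38 m/s = 156.2 km/h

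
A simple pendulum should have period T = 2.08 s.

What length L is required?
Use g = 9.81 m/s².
T = 2π√(L/g) → L = g(T/2π)² = 9.81×(2.08/2π)² = 1.075 m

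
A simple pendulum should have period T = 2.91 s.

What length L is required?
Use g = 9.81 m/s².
T = 2π√(L/g) → L = g(T/2π)² = 9.81×(2.91/2π)² = 2.104 m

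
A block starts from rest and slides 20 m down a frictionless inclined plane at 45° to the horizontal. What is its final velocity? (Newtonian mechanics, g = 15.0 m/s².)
a = g sin(θ) = 15.0 × sin(45°) = 10.61 m/s²
v = √(2ad) = √(2 × 10.61 × 20) = 20.6 m/s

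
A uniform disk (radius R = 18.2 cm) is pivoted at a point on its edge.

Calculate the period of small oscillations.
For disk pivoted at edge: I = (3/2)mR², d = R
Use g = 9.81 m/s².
I/m = (3/2)R² = 0.04969 m²; d = R = 0.182 m
T = 2π√((3/2)R²/(gR)) = 2π√(3R/(2g)) = 1.048 s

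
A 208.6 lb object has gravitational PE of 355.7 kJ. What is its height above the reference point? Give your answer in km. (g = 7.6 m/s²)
PE = mgh → h = PE/(mg) = 3.557e+05 J / (94.62 kg × 7.6 m/s²) = 494.6 m = 0.4946 km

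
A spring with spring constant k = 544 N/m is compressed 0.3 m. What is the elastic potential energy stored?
PE = ½kx² = ½×544×0.3² = 24.48 J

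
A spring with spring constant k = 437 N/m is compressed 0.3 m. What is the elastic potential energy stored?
PE = ½kx² = ½×437×0.3² = 19.66 J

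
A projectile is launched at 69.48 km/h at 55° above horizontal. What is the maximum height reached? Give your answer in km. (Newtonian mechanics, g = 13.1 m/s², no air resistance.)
H = v₀²sin²(θ)/(2g) (with unit conversion) = 0.00954 km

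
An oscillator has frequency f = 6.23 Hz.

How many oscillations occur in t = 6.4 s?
n = f×t = 6.23×6.4 = 39.87 oscillations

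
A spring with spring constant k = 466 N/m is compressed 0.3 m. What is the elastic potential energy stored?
PE = ½kx² = ½×466×0.3² = 20.97 J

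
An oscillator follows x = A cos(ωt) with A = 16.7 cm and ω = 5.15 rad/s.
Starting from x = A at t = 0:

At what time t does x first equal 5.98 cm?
cos(ωt) = x/A = 5.98/16.7 = 0.3581
ωt = arccos(0.3581) = 1.205 rad
t = 1.205/5.15 = 0.2339 s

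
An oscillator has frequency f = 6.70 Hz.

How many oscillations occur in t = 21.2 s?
n = f×t = 6.7×21.2 = 142 oscillations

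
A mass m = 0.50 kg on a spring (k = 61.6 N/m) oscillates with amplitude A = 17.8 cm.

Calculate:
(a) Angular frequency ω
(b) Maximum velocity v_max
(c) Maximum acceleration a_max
ω = √(k/m) = √(61.6/0.5) = 11.1 rad/s
v_max = ωA = 11.1×0.178 = 1.976 m/s
a_max = ω²A = 11.1²×0.178 = 21.93 m/s²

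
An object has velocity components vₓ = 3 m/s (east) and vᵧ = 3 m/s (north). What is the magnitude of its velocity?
|v| = √(vₓ² + vᵧ²) = √(3² + 3²) = √(18) = 4.24 m/s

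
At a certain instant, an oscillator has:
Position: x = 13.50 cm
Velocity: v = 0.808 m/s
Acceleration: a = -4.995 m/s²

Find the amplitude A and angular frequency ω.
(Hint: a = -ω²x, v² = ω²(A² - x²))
a = −ω²x → ω = √(|a|/x) = √(4.995/0.135) = 6.083 rad/s
v² = ω²(A² − x²) → A = √(x² + v²/ω²) = √(0.135² + 0.808²/6.083²) = 0.1894 m = 18.94 cm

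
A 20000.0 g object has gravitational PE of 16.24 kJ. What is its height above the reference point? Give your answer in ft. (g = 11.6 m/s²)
PE = mgh → h = PE/(mg) = 1.624e+04 J / (20 kg × 11.6 m/s²) = 70 m = 229.7 ft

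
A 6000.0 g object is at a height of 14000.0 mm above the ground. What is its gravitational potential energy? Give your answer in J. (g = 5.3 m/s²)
PE = mgh = 6 kg × 5.3 m/s² × 14 m = 445.2 J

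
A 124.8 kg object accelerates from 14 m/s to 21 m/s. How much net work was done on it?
W_net = ΔKE = ½m(v₂² − v₁²) = ½×124.8×(21² − 14²) = 15288.0 J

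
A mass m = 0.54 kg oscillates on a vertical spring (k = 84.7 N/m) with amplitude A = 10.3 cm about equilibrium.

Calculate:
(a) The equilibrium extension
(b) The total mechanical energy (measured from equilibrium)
x_eq = mg/k = 0.54×9.81/84.7 = 0.06254 m = 6.254 cm
E = ½kA² = ½×84.7×(0.103)² = 0.4493 J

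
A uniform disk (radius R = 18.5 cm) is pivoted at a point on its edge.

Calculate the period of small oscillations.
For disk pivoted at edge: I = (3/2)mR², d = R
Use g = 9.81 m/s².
I/m = (3/2)R² = 0.05134 m²; d = R = 0.185 m
T = 2π√((3/2)R²/(gR)) = 2π√(3R/(2g)) = 1.057 s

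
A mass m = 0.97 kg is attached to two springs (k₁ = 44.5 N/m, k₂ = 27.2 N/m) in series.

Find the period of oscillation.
k_eq = k₁k₂/(k₁+k₂) = 16.88 N/m
T = 2π√(m/k_eq) = 2π√(0.97/16.88) = 1.506 s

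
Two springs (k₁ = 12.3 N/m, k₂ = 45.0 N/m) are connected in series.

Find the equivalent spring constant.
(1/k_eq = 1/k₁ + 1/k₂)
1/k_eq = 1/12.3 + 1/45.0 = 0.10352; k_eq = 9.66 N/m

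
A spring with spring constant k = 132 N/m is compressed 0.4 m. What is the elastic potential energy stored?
PE = ½kx² = ½×132×0.4² = 10.56 J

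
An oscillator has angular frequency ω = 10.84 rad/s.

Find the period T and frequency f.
T = 2π/ω = 2π/10.84 = 0.5796 s; f = ω/2π = 1.725 Hz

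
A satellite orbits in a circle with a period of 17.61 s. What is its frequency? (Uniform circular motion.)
f = 1/T = 1/17.61 = 0.0568 Hz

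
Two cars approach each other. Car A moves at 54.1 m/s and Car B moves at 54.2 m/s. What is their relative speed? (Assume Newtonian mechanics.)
v_rel = v_A + v_B = 54.1 + 54.2 = 108.3 m/s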